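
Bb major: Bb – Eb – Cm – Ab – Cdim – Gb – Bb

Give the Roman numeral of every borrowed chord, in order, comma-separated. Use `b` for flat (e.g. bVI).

bVII, ii°, bVI

In Bb major the diatonic chords are Bb, Cm, Dm, Eb, F, Gm, Adim. Of the given chords, Bb, Eb and Cm are diatonic. Ab (Ab–C–Eb) doesn't fit — on degree 7 Bb major would have Adim (vii°). Ab is the degree-7 chord of Bb minor, so it is the borrowed bVII. Cdim (C–Eb–Gb) doesn't fit — on degree 2 Bb major would have Cm (ii). Cdim is the degree-2 chord of Bb minor, so it is the borrowed ii°. Gb (Gb–Bb–Db) is not: scale degree 6 in Bb major carries Gm (vi). In Bb minor the chord on that degree is Gb, so here it functions as bVI, borrowed from the parallel minor.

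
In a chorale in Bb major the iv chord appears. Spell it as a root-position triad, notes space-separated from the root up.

Eb Gb Bb

iv is built on scale degree 4, which is Eb in both Bb major and its parallel. In Bb minor the chord on Eb is Eb–Gb–Bb.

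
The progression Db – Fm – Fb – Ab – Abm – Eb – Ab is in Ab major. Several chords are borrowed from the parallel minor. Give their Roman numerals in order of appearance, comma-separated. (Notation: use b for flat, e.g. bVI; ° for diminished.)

In Ab major the diatonic chords are Ab, Bbm, Cm, Db, Eb, Fm, Gdim. Db, Fm, Ab and Eb all belong to that set. But Fb (Fb–Ab–Cb) is foreign: the diatonic vi on degree 6 is Fm, whereas Fb comes from Ab minor. It is labeled bVI. Abm (Ab–Cb–Eb) doesn't fit — on degree 1 Ab major would have Ab (I). Abm is the degree-1 chord of Ab minor, so it is the borrowed i.

bVI, i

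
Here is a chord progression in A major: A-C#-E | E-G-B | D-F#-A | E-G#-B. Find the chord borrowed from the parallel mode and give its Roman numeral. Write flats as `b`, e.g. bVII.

v

The diatonic triads in A major are A, Bm, C#m, D, E, F#m, G#dim. A–C#–E = A, D–F#–A = D and E–G#–B = E all belong to that set. E–G–B is not: scale degree 5 in A major carries E (V). In A minor the chord on that degree is Em, so here it functions as v, borrowed from the parallel minor.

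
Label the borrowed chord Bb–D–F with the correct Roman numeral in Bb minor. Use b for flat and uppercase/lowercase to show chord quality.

Bb is scale degree 1 in Bb minor. The diatonic chord on degree 1 would be Bbm (i), but Bb–D–F is the major chord from Bb major. As a borrowed chord it is labeled I.

I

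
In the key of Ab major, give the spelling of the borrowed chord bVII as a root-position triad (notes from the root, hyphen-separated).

The root of bVII is the lowered 7th degree: G becomes Gb. In Ab minor the chord on Gb is Gb–Bb–Db.

Gb-Bb-Db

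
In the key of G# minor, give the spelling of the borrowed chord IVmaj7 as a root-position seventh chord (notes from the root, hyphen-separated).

IVmaj7 is built on scale degree 4, which is C# in both G# minor and its parallel. Building the major-seventh chord from the parallel major on C#: C#–E#–G#–B#.

C#-E#-G#-B#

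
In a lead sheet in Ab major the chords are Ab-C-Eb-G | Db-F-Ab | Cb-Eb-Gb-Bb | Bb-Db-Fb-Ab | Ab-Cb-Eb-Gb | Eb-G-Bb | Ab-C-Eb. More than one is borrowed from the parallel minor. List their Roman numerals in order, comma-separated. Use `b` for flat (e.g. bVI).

bIIImaj7, iiø7, i7

Ab major has the diatonic set Ab, Bbm, Cm, Db, Eb, Fm, Gdim. Of the given chords, Ab–C–Eb–G = Abmaj7, Db–F–Ab = Db, Eb–G–Bb = Eb and Ab–C–Eb = Ab are diatonic. But Cb–Eb–Gb–Bb is foreign: the diatonic iii on degree 3 is Cm, whereas Cbmaj7 comes from Ab minor. It is labeled bIIImaj7. Bb–Db–Fb–Ab is not: scale degree 2 in Ab major carries Bbm (ii). In Ab minor the chord on that degree is Bbm7b5, so here it functions as iiø7, borrowed from the parallel minor. But Ab–Cb–Eb–Gb is foreign: the diatonic I on degree 1 is Ab, whereas Abm7 comes from Ab minor. It is labeled i7.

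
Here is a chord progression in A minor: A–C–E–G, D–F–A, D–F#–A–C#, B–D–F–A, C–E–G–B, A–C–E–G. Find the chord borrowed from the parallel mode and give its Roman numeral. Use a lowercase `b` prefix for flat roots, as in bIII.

IVmaj7

The diatonic triads in A minor (with V from harmonic minor) are Am, Bdim, C, Dm, E, F, G. A–C–E–G = Am7, D–F–A = Dm, B–D–F–A = Bm7b5 and C–E–G–B = Cmaj7 are all diatonic. D–F#–A–C# is not: scale degree 4 in A minor carries Dm (iv). In A major the chord on that degree is Dmaj7, so here it functions as IVmaj7, borrowed from the parallel major.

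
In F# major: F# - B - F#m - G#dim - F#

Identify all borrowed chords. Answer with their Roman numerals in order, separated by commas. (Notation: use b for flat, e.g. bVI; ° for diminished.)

F# major has the diatonic set F#, G#m, A#m, B, C#, D#m, E#dim. F# and B are both diatonic. F#m (F#–A–C#) is not: scale degree 1 in F# major carries F# (I). In F# minor the chord on that degree is F#m, so here it functions as i, borrowed from the parallel minor. G#dim (G#–B–D) is not: scale degree 2 in F# major carries G#m (ii). In F# minor the chord on that degree is G#dim, so here it functions as ii°, borrowed from the parallel minor.

i, ii°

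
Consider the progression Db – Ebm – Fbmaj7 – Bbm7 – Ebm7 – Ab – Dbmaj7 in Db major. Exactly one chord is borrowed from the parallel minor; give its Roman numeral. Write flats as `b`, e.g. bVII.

bIIImaj7

Db major has the diatonic set Db, Ebm, Fm, Gb, Ab, Bbm, Cdim. Db, Ebm, Bbm7, Ebm7, Ab and Dbmaj7 all belong to that set. Fbmaj7 (Fb–Ab–Cb–Eb) doesn't fit — on degree 3 Db major would have Fm (iii). Fbmaj7 is the degree-3 chord of Db minor, so it is the borrowed bIIImaj7.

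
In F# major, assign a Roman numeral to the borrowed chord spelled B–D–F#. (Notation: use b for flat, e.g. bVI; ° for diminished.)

B is scale degree 4 in F# major. B–D–F# is a minor chord — the form found in F# minor, not the diatonic IV (B). Borrowed into F# major it is written iv.

iv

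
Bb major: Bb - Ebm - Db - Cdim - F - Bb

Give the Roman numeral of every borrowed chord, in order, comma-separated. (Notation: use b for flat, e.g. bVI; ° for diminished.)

iv, bIII, ii°

In Bb major the diatonic chords are Bb, Cm, Dm, Eb, F, Gm, Adim. Of the given chords, Bb and F are diatonic. Ebm (Eb–Gb–Bb) is not: scale degree 4 in Bb major carries Eb (IV). In Bb minor the chord on that degree is Ebm, so here it functions as iv, borrowed from the parallel minor. Db (Db–F–Ab) is not: scale degree 3 in Bb major carries Dm (iii). In Bb minor the chord on that degree is Db, so here it functions as bIII, borrowed from the parallel minor. Cdim (C–Eb–Gb) doesn't fit — on degree 2 Bb major would have Cm (ii). Cdim is the degree-2 chord of Bb minor, so it is the borrowed ii°.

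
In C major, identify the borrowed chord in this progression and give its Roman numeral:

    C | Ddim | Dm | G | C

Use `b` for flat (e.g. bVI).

C major has the diatonic set C, Dm, Em, F, G, Am, Bdim. Of the given chords, C, Dm and G are diatonic. But Ddim (D–F–Ab) is foreign: the diatonic ii on degree 2 is Dm, whereas Ddim comes from C minor. It is labeled ii°.

ii°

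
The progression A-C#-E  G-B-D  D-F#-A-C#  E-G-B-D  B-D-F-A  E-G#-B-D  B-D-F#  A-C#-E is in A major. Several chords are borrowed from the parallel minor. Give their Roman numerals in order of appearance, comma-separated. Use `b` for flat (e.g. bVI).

A major has the diatonic set A, Bm, C#m, D, E, F#m, G#dim. A–C#–E = A, D–F#–A–C# = Dmaj7, E–G#–B–D = E7 and B–D–F# = Bm all belong to that set. G–B–D doesn't fit — on degree 7 A major would have G#dim (vii°). G is the degree-7 chord of A minor, so it is the borrowed bVII. But E–G–B–D is foreign: the diatonic V on degree 5 is E, whereas Em7 comes from A minor. It is labeled v7. B–D–F–A is not: scale degree 2 in A major carries Bm (ii). In A minor the chord on that degree is Bm7b5, so here it functions as iiø7, borrowed from the parallel minor.

bVII, v7, iiø7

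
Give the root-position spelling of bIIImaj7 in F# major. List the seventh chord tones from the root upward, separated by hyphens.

A-C#-E-G#

bIIImaj7 is built on the lowered scale degree 3. In F# major degree 3 is A#; lowered it becomes A. Building the major-seventh chord from the parallel minor on A: A–C#–E–G#.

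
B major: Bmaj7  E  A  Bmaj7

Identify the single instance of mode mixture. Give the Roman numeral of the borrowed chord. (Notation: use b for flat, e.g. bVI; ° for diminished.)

bVII

B major has the diatonic set B, C#m, D#m, E, F#, G#m, A#dim. Bmaj7 and E both belong to that set. But A (A–C#–E) is foreign: the diatonic vii° on degree 7 is A#dim, whereas A comes from B minor. It is labeled bVII.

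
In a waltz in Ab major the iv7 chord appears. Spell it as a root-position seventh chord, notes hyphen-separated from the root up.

iv7 is built on scale degree 4, which is Db in both Ab major and its parallel. In Ab minor the chord on Db is Db–Fb–Ab–Cb.

Db-Fb-Ab-Cb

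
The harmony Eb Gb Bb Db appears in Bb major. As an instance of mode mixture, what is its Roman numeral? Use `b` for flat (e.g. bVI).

Eb is scale degree 4 in Bb major. Eb–Gb–Bb–Db is a minor-seventh chord — the form found in Bb minor, not the diatonic IV (Eb). Borrowed into Bb major it is written iv7.

iv7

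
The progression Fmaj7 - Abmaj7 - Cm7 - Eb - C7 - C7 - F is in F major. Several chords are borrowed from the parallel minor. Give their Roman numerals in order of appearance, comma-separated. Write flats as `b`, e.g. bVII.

bIIImaj7, v7, bVII

In F major the diatonic chords are F, Gm, Am, Bb, C, Dm, Edim. Of the given chords, Fmaj7, C7 and F are diatonic. Abmaj7 (Ab–C–Eb–G) is not: scale degree 3 in F major carries Am (iii). In F minor the chord on that degree is Abmaj7, so here it functions as bIIImaj7, borrowed from the parallel minor. But Cm7 (C–Eb–G–Bb) is foreign: the diatonic V on degree 5 is C, whereas Cm7 comes from F minor. It is labeled v7. Eb (Eb–G–Bb) is not: scale degree 7 in F major carries Edim (vii°). In F minor the chord on that degree is Eb, so here it functions as bVII, borrowed from the parallel minor.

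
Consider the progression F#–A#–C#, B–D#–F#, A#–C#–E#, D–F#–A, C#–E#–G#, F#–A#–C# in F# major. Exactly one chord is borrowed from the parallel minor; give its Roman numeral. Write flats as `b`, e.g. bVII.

bVI

The diatonic triads in F# major are F#, G#m, A#m, B, C#, D#m, E#dim. F#–A#–C# = F#, B–D#–F# = B, A#–C#–E# = A#m and C#–E#–G# = C# all belong to that set. But D–F#–A is foreign: the diatonic vi on degree 6 is D#m, whereas D comes from F# minor. It is labeled bVI.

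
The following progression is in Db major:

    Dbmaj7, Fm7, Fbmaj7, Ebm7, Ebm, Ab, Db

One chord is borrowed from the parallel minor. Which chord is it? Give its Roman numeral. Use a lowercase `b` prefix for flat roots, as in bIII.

In Db major the diatonic chords are Db, Ebm, Fm, Gb, Ab, Bbm, Cdim. Of the given chords, Dbmaj7, Fm7, Ebm7, Ebm, Ab and Db are diatonic. Fbmaj7 (Fb–Ab–Cb–Eb) doesn't fit — on degree 3 Db major would have Fm (iii). Fbmaj7 is the degree-3 chord of Db minor, so it is the borrowed bIIImaj7.

bIIImaj7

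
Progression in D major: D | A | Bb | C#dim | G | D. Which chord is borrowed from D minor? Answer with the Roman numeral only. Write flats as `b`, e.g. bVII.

The diatonic triads in D major are D, Em, F#m, G, A, Bm, C#dim. D, A, C#dim and G all belong to that set. Bb (Bb–D–F) doesn't fit — on degree 6 D major would have Bm (vi). Bb is the degree-6 chord of D minor, so it is the borrowed bVI.

bVI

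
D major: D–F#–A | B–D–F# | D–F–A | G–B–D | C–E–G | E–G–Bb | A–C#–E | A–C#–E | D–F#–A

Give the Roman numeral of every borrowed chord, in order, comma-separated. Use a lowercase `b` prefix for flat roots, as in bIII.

In D major the diatonic chords are D, Em, F#m, G, A, Bm, C#dim. D–F#–A = D, B–D–F# = Bm, G–B–D = G and A–C#–E = A are all diatonic. D–F–A doesn't fit — on degree 1 D major would have D (I). Dm is the degree-1 chord of D minor, so it is the borrowed i. C–E–G is not: scale degree 7 in D major carries C#dim (vii°). In D minor the chord on that degree is C, so here it functions as bVII, borrowed from the parallel minor. But E–G–Bb is foreign: the diatonic ii on degree 2 is Em, whereas Edim comes from D minor. It is labeled ii°.

i, bVII, ii°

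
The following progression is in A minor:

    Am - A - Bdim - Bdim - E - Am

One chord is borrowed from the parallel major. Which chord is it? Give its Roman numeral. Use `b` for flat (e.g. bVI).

I

In A minor (with V from harmonic minor) the diatonic chords are Am, Bdim, C, Dm, E, F, G. Am, Bdim and E are all diatonic. But A (A–C#–E) is foreign: the diatonic i on degree 1 is Am, whereas A comes from A major. It is labeled I.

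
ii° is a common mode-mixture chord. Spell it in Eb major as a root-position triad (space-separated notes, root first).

ii° is built on scale degree 2, which is F in both Eb major and its parallel. Stacking thirds in Eb minor on F gives F–Ab–Cb.

F Ab Cb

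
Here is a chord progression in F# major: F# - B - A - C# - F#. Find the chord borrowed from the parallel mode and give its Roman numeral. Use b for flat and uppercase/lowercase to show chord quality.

The diatonic triads in F# major are F#, G#m, A#m, B, C#, D#m, E#dim. F#, B and C# all belong to that set. A (A–C#–E) is not: scale degree 3 in F# major carries A#m (iii). In F# minor the chord on that degree is A, so here it functions as bIII, borrowed from the parallel minor.

bIII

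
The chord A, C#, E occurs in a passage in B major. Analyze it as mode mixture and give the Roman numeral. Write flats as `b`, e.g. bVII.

In B major scale degree 7 is A#; A is its lowered form, from B minor. The diatonic chord on degree 7 would be A#dim (vii°), but A–C#–E is the major chord from B minor. As a borrowed chord it is labeled bVII.

bVII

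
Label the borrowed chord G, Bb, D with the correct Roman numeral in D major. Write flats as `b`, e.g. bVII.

The root G is the diatonic 4th degree of D major; the borrowing shows in the chord quality. G–Bb–D is a minor chord — the form found in D minor, not the diatonic IV (G). Borrowed into D major it is written iv.

iv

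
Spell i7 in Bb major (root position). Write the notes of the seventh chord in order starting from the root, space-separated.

i7 is built on scale degree 1, which is Bb in both Bb major and its parallel. In Bb minor the chord on Bb is Bb–Db–F–Ab.

Bb Db F Ab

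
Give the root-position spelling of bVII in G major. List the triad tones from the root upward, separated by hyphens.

bVII is built on the lowered scale degree 7. In G major degree 7 is F#; lowered it becomes F. Stacking thirds in G minor on F gives F–A–C.

F-A-C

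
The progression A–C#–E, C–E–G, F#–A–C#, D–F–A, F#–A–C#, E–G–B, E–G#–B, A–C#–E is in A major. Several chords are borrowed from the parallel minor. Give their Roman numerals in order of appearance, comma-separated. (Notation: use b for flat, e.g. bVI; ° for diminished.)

bIII, iv, v

A major has the diatonic set A, Bm, C#m, D, E, F#m, G#dim. A–C#–E = A, F#–A–C# = F#m and E–G#–B = E all belong to that set. But C–E–G is foreign: the diatonic iii on degree 3 is C#m, whereas C comes from A minor. It is labeled bIII. But D–F–A is foreign: the diatonic IV on degree 4 is D, whereas Dm comes from A minor. It is labeled iv. But E–G–B is foreign: the diatonic V on degree 5 is E, whereas Em comes from A minor. It is labeled v.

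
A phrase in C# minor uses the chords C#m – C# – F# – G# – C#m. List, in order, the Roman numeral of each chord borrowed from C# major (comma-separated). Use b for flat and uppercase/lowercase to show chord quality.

The diatonic triads in C# minor (with V from harmonic minor) are C#m, D#dim, E, F#m, G#, A, B. C#m and G# are both diatonic. C# (C#–E#–G#) doesn't fit — on degree 1 C# minor would have C#m (i). C# is the degree-1 chord of C# major, so it is the borrowed I. F# (F#–A#–C#) doesn't fit — on degree 4 C# minor would have F#m (iv). F# is the degree-4 chord of C# major, so it is the borrowed IV.

I, IV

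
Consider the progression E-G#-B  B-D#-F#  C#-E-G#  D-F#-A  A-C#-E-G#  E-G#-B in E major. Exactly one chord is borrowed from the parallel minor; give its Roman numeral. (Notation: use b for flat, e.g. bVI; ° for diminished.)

The diatonic triads in E major are E, F#m, G#m, A, B, C#m, D#dim. E–G#–B = E, B–D#–F# = B, C#–E–G# = C#m and A–C#–E–G# = Amaj7 are all diatonic. D–F#–A doesn't fit — on degree 7 E major would have D#dim (vii°). D is the degree-7 chord of E minor, so it is the borrowed bVII.

bVII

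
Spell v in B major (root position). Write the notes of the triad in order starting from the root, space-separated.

F# A C#

v is built on scale degree 5, which is F# in both B major and its parallel. In B minor the chord on F# is F#–A–C#.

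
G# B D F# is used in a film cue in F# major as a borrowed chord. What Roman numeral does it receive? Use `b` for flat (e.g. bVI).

iiø7

The root G# is the diatonic 2nd degree of F# major; the borrowing shows in the chord quality. Diatonically F# major has G#m (ii) on that degree; G#–B–D–F# is instead the half-diminished-seventh chord native to F# minor, so it takes the label iiø7.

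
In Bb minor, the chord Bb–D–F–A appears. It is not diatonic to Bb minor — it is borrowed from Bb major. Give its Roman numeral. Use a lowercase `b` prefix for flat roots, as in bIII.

Imaj7

The root Bb is the diatonic 1st degree of Bb minor; the borrowing shows in the chord quality. Bb–D–F–A is a major-seventh chord — the form found in Bb major, not the diatonic i (Bbm). Borrowed into Bb minor it is written Imaj7.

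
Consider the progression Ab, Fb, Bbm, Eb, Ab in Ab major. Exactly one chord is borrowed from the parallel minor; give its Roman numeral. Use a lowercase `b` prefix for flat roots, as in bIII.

Ab major has the diatonic set Ab, Bbm, Cm, Db, Eb, Fm, Gdim. Of the given chords, Ab, Bbm and Eb are diatonic. But Fb (Fb–Ab–Cb) is foreign: the diatonic vi on degree 6 is Fm, whereas Fb comes from Ab minor. It is labeled bVI.

bVI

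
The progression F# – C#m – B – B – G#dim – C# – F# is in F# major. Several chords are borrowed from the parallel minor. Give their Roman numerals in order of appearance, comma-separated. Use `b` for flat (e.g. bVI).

v, ii°

F# major has the diatonic set F#, G#m, A#m, B, C#, D#m, E#dim. F#, B and C# all belong to that set. C#m (C#–E–G#) doesn't fit — on degree 5 F# major would have C# (V). C#m is the degree-5 chord of F# minor, so it is the borrowed v. G#dim (G#–B–D) doesn't fit — on degree 2 F# major would have G#m (ii). G#dim is the degree-2 chord of F# minor, so it is the borrowed ii°.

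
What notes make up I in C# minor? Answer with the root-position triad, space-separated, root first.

I is built on scale degree 1, which is C# in both C# minor and its parallel. Stacking thirds in C# major on C# gives C#–E#–G#.

C# E# G#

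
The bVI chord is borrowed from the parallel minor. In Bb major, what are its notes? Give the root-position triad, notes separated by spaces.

bVI is built on the lowered scale degree 6. In Bb major degree 6 is G; lowered it becomes Gb. Stacking thirds in Bb minor on Gb gives Gb–Bb–Db.

Gb Bb Db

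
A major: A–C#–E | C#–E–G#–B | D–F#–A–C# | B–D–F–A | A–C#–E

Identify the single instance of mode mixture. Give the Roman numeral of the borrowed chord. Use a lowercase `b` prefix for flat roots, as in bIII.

iiø7

A major has the diatonic set A, Bm, C#m, D, E, F#m, G#dim. A–C#–E = A, C#–E–G#–B = C#m7 and D–F#–A–C# = Dmaj7 are all diatonic. B–D–F–A is not: scale degree 2 in A major carries Bm (ii). In A minor the chord on that degree is Bm7b5, so here it functions as iiø7, borrowed from the parallel minor.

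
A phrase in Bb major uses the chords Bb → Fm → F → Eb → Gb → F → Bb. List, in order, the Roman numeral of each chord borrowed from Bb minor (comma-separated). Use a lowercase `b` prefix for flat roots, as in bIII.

In Bb major the diatonic chords are Bb, Cm, Dm, Eb, F, Gm, Adim. Of the given chords, Bb, F and Eb are diatonic. But Fm (F–Ab–C) is foreign: the diatonic V on degree 5 is F, whereas Fm comes from Bb minor. It is labeled v. But Gb (Gb–Bb–Db) is foreign: the diatonic vi on degree 6 is Gm, whereas Gb comes from Bb minor. It is labeled bVI.

v, bVI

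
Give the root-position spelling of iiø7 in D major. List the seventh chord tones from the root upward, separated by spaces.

E G Bb D

iiø7 is built on scale degree 2, which is E in both D major and its parallel. Stacking thirds in D minor on E gives E–G–Bb–D.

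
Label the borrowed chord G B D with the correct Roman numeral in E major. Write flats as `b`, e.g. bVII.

bIII

In E major scale degree 3 is G#; G is its lowered form, from E minor. G–B–D is a major chord — the form found in E minor, not the diatonic iii (G#m). Borrowed into E major it is written bIII.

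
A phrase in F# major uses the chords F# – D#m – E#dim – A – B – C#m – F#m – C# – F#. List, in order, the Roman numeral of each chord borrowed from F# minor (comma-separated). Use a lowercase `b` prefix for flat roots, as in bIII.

F# major has the diatonic set F#, G#m, A#m, B, C#, D#m, E#dim. F#, D#m, E#dim, B and C# are all diatonic. A (A–C#–E) is not: scale degree 3 in F# major carries A#m (iii). In F# minor the chord on that degree is A, so here it functions as bIII, borrowed from the parallel minor. But C#m (C#–E–G#) is foreign: the diatonic V on degree 5 is C#, whereas C#m comes from F# minor. It is labeled v. F#m (F#–A–C#) is not: scale degree 1 in F# major carries F# (I). In F# minor the chord on that degree is F#m, so here it functions as i, borrowed from the parallel minor.

bIII, v, i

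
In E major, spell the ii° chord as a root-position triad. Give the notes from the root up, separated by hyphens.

F#-A-C

The root, F#, is scale degree 2 — the same note in E major and E minor; only the chord quality changes. Stacking thirds in E minor on F# gives F#–A–C.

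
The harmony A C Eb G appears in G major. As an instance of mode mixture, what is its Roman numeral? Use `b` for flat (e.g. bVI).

The root A is the diatonic 2nd degree of G major; the borrowing shows in the chord quality. A–C–Eb–G is a half-diminished-seventh chord — the form found in G minor, not the diatonic ii (Am). Borrowed into G major it is written iiø7.

iiø7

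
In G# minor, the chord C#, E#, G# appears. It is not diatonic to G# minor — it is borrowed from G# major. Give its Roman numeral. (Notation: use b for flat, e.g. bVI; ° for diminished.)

The root C# is the diatonic 4th degree of G# minor; the borrowing shows in the chord quality. The diatonic chord on degree 4 would be C#m (iv), but C#–E#–G# is the major chord from G# major. As a borrowed chord it is labeled IV.

IV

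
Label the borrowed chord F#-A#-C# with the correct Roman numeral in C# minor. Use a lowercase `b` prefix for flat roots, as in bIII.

IV

F# is scale degree 4 in C# minor. F#–A#–C# is a major chord — the form found in C# major, not the diatonic iv (F#m). Borrowed into C# minor it is written IV.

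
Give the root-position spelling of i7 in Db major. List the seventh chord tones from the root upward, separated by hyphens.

Db-Fb-Ab-Cb

The root, Db, is scale degree 1 — the same note in Db major and Db minor; only the chord quality changes. Building the minor-seventh chord from the parallel minor on Db: Db–Fb–Ab–Cb.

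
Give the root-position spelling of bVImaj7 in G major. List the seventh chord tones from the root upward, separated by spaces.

Eb G Bb D

The root of bVImaj7 is the lowered 6th degree: E becomes Eb. In G minor the chord on Eb is Eb–G–Bb–D.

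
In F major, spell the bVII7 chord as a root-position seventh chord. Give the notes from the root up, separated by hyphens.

Eb-G-Bb-Db

The root of bVII7 is the lowered 7th degree: E becomes Eb. In F minor the chord on Eb is Eb–G–Bb–Db.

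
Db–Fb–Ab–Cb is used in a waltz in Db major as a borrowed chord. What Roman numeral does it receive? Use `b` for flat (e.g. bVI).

Db is scale degree 1 in Db major. Diatonically Db major has Db (I) on that degree; Db–Fb–Ab–Cb is instead the minor-seventh chord native to Db minor, so it takes the label i7.

i7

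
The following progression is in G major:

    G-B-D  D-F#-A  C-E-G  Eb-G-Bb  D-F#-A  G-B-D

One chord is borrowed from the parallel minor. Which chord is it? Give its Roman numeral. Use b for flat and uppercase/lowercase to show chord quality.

G major has the diatonic set G, Am, Bm, C, D, Em, F#dim. G–B–D = G, D–F#–A = D and C–E–G = C all belong to that set. But Eb–G–Bb is foreign: the diatonic vi on degree 6 is Em, whereas Eb comes from G minor. It is labeled bVI.

bVI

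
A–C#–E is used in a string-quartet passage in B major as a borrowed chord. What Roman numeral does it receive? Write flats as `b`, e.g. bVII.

bVII

In B major scale degree 7 is A#; A is its lowered form, from B minor. A–C#–E is a major chord — the form found in B minor, not the diatonic vii° (A#dim). Borrowed into B major it is written bVII.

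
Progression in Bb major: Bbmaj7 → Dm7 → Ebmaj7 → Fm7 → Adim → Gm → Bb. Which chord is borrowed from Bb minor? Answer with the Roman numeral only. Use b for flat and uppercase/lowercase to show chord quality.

The diatonic triads in Bb major are Bb, Cm, Dm, Eb, F, Gm, Adim. Bbmaj7, Dm7, Ebmaj7, Adim, Gm and Bb all belong to that set. Fm7 (F–Ab–C–Eb) doesn't fit — on degree 5 Bb major would have F (V). Fm7 is the degree-5 chord of Bb minor, so it is the borrowed v7.

v7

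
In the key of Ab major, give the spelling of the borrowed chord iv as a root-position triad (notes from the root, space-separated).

The root, Db, is scale degree 4 — the same note in Ab major and Ab minor; only the chord quality changes. Stacking thirds in Ab minor on Db gives Db–Fb–Ab.

Db Fb Ab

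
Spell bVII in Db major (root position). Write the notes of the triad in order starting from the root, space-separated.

The root of bVII is the lowered 7th degree: C becomes Cb. Stacking thirds in Db minor on Cb gives Cb–Eb–Gb.

Cb Eb Gb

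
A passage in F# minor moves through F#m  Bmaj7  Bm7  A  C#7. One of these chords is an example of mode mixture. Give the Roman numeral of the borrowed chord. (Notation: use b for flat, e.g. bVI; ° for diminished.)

F# minor has the diatonic set F#m, G#dim, A, Bm, C#, D, E (with V from harmonic minor). F#m, Bm7, A and C#7 all belong to that set. But Bmaj7 (B–D#–F#–A#) is foreign: the diatonic iv on degree 4 is Bm, whereas Bmaj7 comes from F# major. It is labeled IVmaj7.

IVmaj7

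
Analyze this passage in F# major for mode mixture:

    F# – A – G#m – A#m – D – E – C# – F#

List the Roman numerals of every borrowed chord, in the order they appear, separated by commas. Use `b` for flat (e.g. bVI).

bIII, bVI, bVII

F# major has the diatonic set F#, G#m, A#m, B, C#, D#m, E#dim. Of the given chords, F#, G#m, A#m and C# are diatonic. A (A–C#–E) doesn't fit — on degree 3 F# major would have A#m (iii). A is the degree-3 chord of F# minor, so it is the borrowed bIII. D (D–F#–A) doesn't fit — on degree 6 F# major would have D#m (vi). D is the degree-6 chord of F# minor, so it is the borrowed bVI. But E (E–G#–B) is foreign: the diatonic vii° on degree 7 is E#dim, whereas E comes from F# minor. It is labeled bVII.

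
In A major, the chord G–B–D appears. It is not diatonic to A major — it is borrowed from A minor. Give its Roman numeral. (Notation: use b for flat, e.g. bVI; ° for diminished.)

The root G is the lowered 7th scale degree — diatonically A major has G# there. The diatonic chord on degree 7 would be G#dim (vii°), but G–B–D is the major chord from A minor. As a borrowed chord it is labeled bVII.

bVII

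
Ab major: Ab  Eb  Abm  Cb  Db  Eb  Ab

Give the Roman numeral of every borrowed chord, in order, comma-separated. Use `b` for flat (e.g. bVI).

The diatonic triads in Ab major are Ab, Bbm, Cm, Db, Eb, Fm, Gdim. Ab, Eb and Db all belong to that set. But Abm (Ab–Cb–Eb) is foreign: the diatonic I on degree 1 is Ab, whereas Abm comes from Ab minor. It is labeled i. Cb (Cb–Eb–Gb) is not: scale degree 3 in Ab major carries Cm (iii). In Ab minor the chord on that degree is Cb, so here it functions as bIII, borrowed from the parallel minor.

i, bIII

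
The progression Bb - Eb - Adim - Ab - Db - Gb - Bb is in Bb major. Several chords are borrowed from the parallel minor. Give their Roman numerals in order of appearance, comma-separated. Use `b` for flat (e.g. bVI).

bVII, bIII, bVI

Bb major has the diatonic set Bb, Cm, Dm, Eb, F, Gm, Adim. Bb, Eb and Adim are all diatonic. Ab (Ab–C–Eb) is not: scale degree 7 in Bb major carries Adim (vii°). In Bb minor the chord on that degree is Ab, so here it functions as bVII, borrowed from the parallel minor. Db (Db–F–Ab) is not: scale degree 3 in Bb major carries Dm (iii). In Bb minor the chord on that degree is Db, so here it functions as bIII, borrowed from the parallel minor. Gb (Gb–Bb–Db) doesn't fit — on degree 6 Bb major would have Gm (vi). Gb is the degree-6 chord of Bb minor, so it is the borrowed bVI.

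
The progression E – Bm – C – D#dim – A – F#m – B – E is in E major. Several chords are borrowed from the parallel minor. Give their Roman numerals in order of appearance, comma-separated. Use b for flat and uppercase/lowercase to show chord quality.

In E major the diatonic chords are E, F#m, G#m, A, B, C#m, D#dim. E, D#dim, A, F#m and B are all diatonic. Bm (B–D–F#) is not: scale degree 5 in E major carries B (V). In E minor the chord on that degree is Bm, so here it functions as v, borrowed from the parallel minor. But C (C–E–G) is foreign: the diatonic vi on degree 6 is C#m, whereas C comes from E minor. It is labeled bVI.

v, bVI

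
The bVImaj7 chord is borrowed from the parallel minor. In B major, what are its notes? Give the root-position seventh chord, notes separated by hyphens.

The root of bVImaj7 is the lowered 6th degree: G# becomes G. Building the major-seventh chord from the parallel minor on G: G–B–D–F#.

G-B-D-F#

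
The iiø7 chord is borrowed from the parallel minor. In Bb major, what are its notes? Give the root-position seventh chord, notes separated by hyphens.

The root, C, is scale degree 2 — the same note in Bb major and Bb minor; only the chord quality changes. Building the half-diminished-seventh chord from the parallel minor on C: C–Eb–Gb–Bb.

C-Eb-Gb-Bb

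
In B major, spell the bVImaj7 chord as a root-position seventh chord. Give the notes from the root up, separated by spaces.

G B D F#

Scale degree 6 in B major is G#. bVImaj7 uses the lowered form, G, taken from B minor. Stacking thirds in B minor on G gives G–B–D–F#.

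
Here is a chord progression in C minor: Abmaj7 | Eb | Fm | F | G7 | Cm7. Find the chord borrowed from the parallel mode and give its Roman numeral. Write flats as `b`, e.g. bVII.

IV

C minor has the diatonic set Cm, Ddim, Eb, Fm, G, Ab, Bb (with V from harmonic minor). Abmaj7, Eb, Fm, G7 and Cm7 all belong to that set. But F (F–A–C) is foreign: the diatonic iv on degree 4 is Fm, whereas F comes from C major. It is labeled IV.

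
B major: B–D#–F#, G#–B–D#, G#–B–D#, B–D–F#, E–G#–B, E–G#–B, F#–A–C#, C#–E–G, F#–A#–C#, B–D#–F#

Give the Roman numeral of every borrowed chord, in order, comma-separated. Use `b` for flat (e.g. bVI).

i, v, ii°

B major has the diatonic set B, C#m, D#m, E, F#, G#m, A#dim. B–D#–F# = B, G#–B–D# = G#m, E–G#–B = E and F#–A#–C# = F# all belong to that set. B–D–F# doesn't fit — on degree 1 B major would have B (I). Bm is the degree-1 chord of B minor, so it is the borrowed i. F#–A–C# doesn't fit — on degree 5 B major would have F# (V). F#m is the degree-5 chord of B minor, so it is the borrowed v. C#–E–G is not: scale degree 2 in B major carries C#m (ii). In B minor the chord on that degree is C#dim, so here it functions as ii°, borrowed from the parallel minor.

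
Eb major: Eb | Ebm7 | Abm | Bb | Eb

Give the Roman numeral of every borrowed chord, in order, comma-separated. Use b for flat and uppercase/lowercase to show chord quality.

The diatonic triads in Eb major are Eb, Fm, Gm, Ab, Bb, Cm, Ddim. Eb and Bb both belong to that set. But Ebm7 (Eb–Gb–Bb–Db) is foreign: the diatonic I on degree 1 is Eb, whereas Ebm7 comes from Eb minor. It is labeled i7. But Abm (Ab–Cb–Eb) is foreign: the diatonic IV on degree 4 is Ab, whereas Abm comes from Eb minor. It is labeled iv.

i7, iv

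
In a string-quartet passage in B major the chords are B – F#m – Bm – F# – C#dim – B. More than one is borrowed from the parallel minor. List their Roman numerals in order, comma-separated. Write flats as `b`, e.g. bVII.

v, i, ii°

B major has the diatonic set B, C#m, D#m, E, F#, G#m, A#dim. B and F# are both diatonic. F#m (F#–A–C#) is not: scale degree 5 in B major carries F# (V). In B minor the chord on that degree is F#m, so here it functions as v, borrowed from the parallel minor. Bm (B–D–F#) doesn't fit — on degree 1 B major would have B (I). Bm is the degree-1 chord of B minor, so it is the borrowed i. C#dim (C#–E–G) is not: scale degree 2 in B major carries C#m (ii). In B minor the chord on that degree is C#dim, so here it functions as ii°, borrowed from the parallel minor.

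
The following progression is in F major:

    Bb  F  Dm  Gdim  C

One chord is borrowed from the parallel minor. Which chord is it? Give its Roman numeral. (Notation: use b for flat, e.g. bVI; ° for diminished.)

ii°

In F major the diatonic chords are F, Gm, Am, Bb, C, Dm, Edim. Bb, F, Dm and C are all diatonic. Gdim (G–Bb–Db) doesn't fit — on degree 2 F major would have Gm (ii). Gdim is the degree-2 chord of F minor, so it is the borrowed ii°.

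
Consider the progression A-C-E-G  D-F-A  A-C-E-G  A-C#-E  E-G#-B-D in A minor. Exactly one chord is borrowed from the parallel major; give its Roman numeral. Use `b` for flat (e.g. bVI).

The diatonic triads in A minor (with V from harmonic minor) are Am, Bdim, C, Dm, E, F, G. A–C–E–G = Am7, D–F–A = Dm and E–G#–B–D = E7 all belong to that set. A–C#–E doesn't fit — on degree 1 A minor would have Am (i). A is the degree-1 chord of A major, so it is the borrowed I.

I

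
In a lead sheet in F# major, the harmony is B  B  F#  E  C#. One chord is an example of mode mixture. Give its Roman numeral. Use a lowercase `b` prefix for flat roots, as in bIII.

bVII

In F# major the diatonic chords are F#, G#m, A#m, B, C#, D#m, E#dim. Of the given chords, B, F# and C# are diatonic. E (E–G#–B) is not: scale degree 7 in F# major carries E#dim (vii°). In F# minor the chord on that degree is E, so here it functions as bVII, borrowed from the parallel minor.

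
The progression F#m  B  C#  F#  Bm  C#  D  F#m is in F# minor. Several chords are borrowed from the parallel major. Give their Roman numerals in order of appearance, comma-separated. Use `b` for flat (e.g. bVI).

IV, I

In F# minor (with V from harmonic minor) the diatonic chords are F#m, G#dim, A, Bm, C#, D, E. F#m, C#, Bm and D all belong to that set. B (B–D#–F#) is not: scale degree 4 in F# minor carries Bm (iv). In F# major the chord on that degree is B, so here it functions as IV, borrowed from the parallel major. F# (F#–A#–C#) is not: scale degree 1 in F# minor carries F#m (i). In F# major the chord on that degree is F#, so here it functions as I, borrowed from the parallel major.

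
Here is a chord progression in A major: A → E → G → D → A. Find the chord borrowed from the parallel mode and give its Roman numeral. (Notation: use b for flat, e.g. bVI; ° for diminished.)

The diatonic triads in A major are A, Bm, C#m, D, E, F#m, G#dim. A, E and D all belong to that set. But G (G–B–D) is foreign: the diatonic vii° on degree 7 is G#dim, whereas G comes from A minor. It is labeled bVII.

bVII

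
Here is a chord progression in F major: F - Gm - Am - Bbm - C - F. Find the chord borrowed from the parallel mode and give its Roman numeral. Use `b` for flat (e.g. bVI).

iv

The diatonic triads in F major are F, Gm, Am, Bb, C, Dm, Edim. Of the given chords, F, Gm, Am and C are diatonic. But Bbm (Bb–Db–F) is foreign: the diatonic IV on degree 4 is Bb, whereas Bbm comes from F minor. It is labeled iv.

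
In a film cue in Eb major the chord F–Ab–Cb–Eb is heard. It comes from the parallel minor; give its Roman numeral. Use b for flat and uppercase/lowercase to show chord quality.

The root F is the diatonic 2nd degree of Eb major; the borrowing shows in the chord quality. F–Ab–Cb–Eb is a half-diminished-seventh chord — the form found in Eb minor, not the diatonic ii (Fm). Borrowed into Eb major it is written iiø7.

iiø7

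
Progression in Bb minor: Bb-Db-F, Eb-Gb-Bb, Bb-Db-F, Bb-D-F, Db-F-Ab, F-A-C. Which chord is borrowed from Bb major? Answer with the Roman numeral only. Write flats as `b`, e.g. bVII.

Bb minor has the diatonic set Bbm, Cdim, Db, Ebm, F, Gb, Ab (with V from harmonic minor). Of the given chords, Bb–Db–F = Bbm, Eb–Gb–Bb = Ebm, Db–F–Ab = Db and F–A–C = F are diatonic. But Bb–D–F is foreign: the diatonic i on degree 1 is Bbm, whereas Bb comes from Bb major. It is labeled I.

I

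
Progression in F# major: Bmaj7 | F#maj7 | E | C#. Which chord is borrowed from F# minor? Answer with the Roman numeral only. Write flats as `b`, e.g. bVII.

In F# major the diatonic chords are F#, G#m, A#m, B, C#, D#m, E#dim. Of the given chords, Bmaj7, F#maj7 and C# are diatonic. E (E–G#–B) is not: scale degree 7 in F# major carries E#dim (vii°). In F# minor the chord on that degree is E, so here it functions as bVII, borrowed from the parallel minor.

bVII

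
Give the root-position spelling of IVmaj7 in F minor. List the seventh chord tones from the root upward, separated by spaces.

Bb D F A

The root, Bb, is scale degree 4 — the same note in F minor and F major; only the chord quality changes. Building the major-seventh chord from the parallel major on Bb: Bb–D–F–A.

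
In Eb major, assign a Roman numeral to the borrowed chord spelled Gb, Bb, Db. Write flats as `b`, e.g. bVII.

In Eb major scale degree 3 is G; Gb is its lowered form, from Eb minor. Diatonically Eb major has Gm (iii) on that degree; Gb–Bb–Db is instead the major chord native to Eb minor, so it takes the label bIII.

bIII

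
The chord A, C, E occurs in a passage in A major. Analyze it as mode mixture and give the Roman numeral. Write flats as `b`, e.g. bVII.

i

A is scale degree 1 in A major. A–C–E is a minor chord — the form found in A minor, not the diatonic I (A). Borrowed into A major it is written i.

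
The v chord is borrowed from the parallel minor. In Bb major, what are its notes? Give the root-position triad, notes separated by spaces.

F Ab C

v is built on scale degree 5, which is F in both Bb major and its parallel. Building the minor chord from the parallel minor on F: F–Ab–C.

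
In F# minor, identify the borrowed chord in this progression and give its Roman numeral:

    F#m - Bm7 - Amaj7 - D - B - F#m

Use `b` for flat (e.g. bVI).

In F# minor (with V from harmonic minor) the diatonic chords are F#m, G#dim, A, Bm, C#, D, E. Of the given chords, F#m, Bm7, Amaj7 and D are diatonic. But B (B–D#–F#) is foreign: the diatonic iv on degree 4 is Bm, whereas B comes from F# major. It is labeled IV.

IV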